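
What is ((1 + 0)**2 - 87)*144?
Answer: -12384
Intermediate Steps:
((1 + 0)**2 - 87)*144 = (1**2 - 87)*144 = (1 - 87)*144 = -86*144 = -12384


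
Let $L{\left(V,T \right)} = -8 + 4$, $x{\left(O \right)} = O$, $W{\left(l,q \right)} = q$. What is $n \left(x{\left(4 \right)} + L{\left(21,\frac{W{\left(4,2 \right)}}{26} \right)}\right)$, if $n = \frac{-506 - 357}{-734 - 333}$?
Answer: $0$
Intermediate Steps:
$n = \frac{863}{1067}$ ($n = - \frac{863}{-1067} = \left(-863\right) \left(- \frac{1}{1067}\right) = \frac{863}{1067} \approx 0.80881$)
$L{\left(V,T \right)} = -4$
$n \left(x{\left(4 \right)} + L{\left(21,\frac{W{\left(4,2 \right)}}{26} \right)}\right) = \frac{863 \left(4 - 4\right)}{1067} = \frac{863}{1067} \cdot 0 = 0$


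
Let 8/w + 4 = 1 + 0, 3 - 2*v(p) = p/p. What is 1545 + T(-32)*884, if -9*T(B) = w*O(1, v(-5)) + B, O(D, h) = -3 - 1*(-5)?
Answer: 140723/27 ≈ 5212.0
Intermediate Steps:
v(p) = 1 (v(p) = 3/2 - p/(2*p) = 3/2 - ½*1 = 3/2 - ½ = 1)
O(D, h) = 2 (O(D, h) = -3 + 5 = 2)
w = -8/3 (w = 8/(-4 + (1 + 0)) = 8/(-4 + 1) = 8/(-3) = 8*(-⅓) = -8/3 ≈ -2.6667)
T(B) = 16/27 - B/9 (T(B) = -(-8/3*2 + B)/9 = -(-16/3 + B)/9 = 16/27 - B/9)
1545 + T(-32)*884 = 1545 + (16/27 - ⅑*(-32))*884 = 1545 + (16/27 + 32/9)*884 = 1545 + (112/27)*884 = 1545 + 99008/27 = 140723/27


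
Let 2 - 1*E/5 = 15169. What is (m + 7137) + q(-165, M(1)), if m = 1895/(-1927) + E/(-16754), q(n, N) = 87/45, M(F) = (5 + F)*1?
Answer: 3458918220697/484274370 ≈ 7142.5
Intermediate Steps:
E = -75835 (E = 10 - 5*15169 = 10 - 75845 = -75835)
M(F) = 5 + F
q(n, N) = 29/15 (q(n, N) = 87*(1/45) = 29/15)
m = 114385215/32284958 (m = 1895/(-1927) - 75835/(-16754) = 1895*(-1/1927) - 75835*(-1/16754) = -1895/1927 + 75835/16754 = 114385215/32284958 ≈ 3.5430)
(m + 7137) + q(-165, M(1)) = (114385215/32284958 + 7137) + 29/15 = 230532130461/32284958 + 29/15 = 3458918220697/484274370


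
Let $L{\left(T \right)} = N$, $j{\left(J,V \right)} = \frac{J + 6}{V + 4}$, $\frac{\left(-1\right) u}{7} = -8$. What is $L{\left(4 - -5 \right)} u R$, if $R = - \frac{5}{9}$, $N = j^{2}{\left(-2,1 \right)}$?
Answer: $- \frac{896}{45} \approx -19.911$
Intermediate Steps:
$u = 56$ ($u = \left(-7\right) \left(-8\right) = 56$)
$j{\left(J,V \right)} = \frac{6 + J}{4 + V}$
$N = \frac{16}{25}$ ($N = \left(\frac{6 - 2}{4 + 1}\right)^{2} = \left(\frac{1}{5} \cdot 4\right)^{2} = \left(\frac{4}{5}\right)^{2} = \frac{16}{25} \approx 0.64$)
$L{\left(T \right)} = \frac{16}{25}$
$R = - \frac{5}{9}$ ($R = \left(-5\right) \frac{1}{9} = - \frac{5}{9} \approx -0.55556$)
$L{\left(4 - -5 \right)} u R = \frac{16}{25} \cdot 56 \left(- \frac{5}{9}\right) = \frac{896}{25} \left(- \frac{5}{9}\right) = - \frac{896}{45}$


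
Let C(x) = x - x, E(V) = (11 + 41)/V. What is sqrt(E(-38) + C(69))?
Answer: I*sqrt(494)/19 ≈ 1.1698*I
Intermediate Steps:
E(V) = 52/V
C(x) = 0
sqrt(E(-38) + C(69)) = sqrt(52/(-38) + 0) = sqrt(52*(-1/38) + 0) = sqrt(-26/19 + 0) = sqrt(-26/19) = I*sqrt(494)/19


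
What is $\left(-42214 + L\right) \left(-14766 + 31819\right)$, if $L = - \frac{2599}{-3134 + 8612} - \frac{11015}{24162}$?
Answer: $- \frac{2646788725450976}{3676651} \approx -7.1989 \cdot 10^{8}$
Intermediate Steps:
$L = - \frac{3420478}{3676651}$ ($L = - \frac{2599}{5478} - \frac{11015}{24162} = - \frac{3420478}{3676651} \approx -0.93032$)
$\left(-42214 + L\right) \left(-14766 + 31819\right) = \left(-42214 - \frac{3420478}{3676651}\right) \left(-14766 + 31819\right) = \left(- \frac{155209565792}{3676651}\right) 17053 = - \frac{2646788725450976}{3676651}$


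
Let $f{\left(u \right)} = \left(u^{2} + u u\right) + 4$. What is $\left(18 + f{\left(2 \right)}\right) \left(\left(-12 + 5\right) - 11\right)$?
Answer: $-540$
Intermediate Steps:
$f{\left(u \right)} = 4 + 2 u^{2}$ ($f{\left(u \right)} = \left(u^{2} + u^{2}\right) + 4 = 2 u^{2} + 4 = 4 + 2 u^{2}$)
$\left(18 + f{\left(2 \right)}\right) \left(\left(-12 + 5\right) - 11\right) = \left(18 + \left(4 + 2 \cdot 2^{2}\right)\right) \left(\left(-12 + 5\right) - 11\right) = \left(18 + \left(4 + 2 \cdot 4\right)\right) \left(-7 - 11\right) = \left(18 + \left(4 + 8\right)\right) \left(-18\right) = \left(18 + 12\right) \left(-18\right) = 30 \left(-18\right) = -540$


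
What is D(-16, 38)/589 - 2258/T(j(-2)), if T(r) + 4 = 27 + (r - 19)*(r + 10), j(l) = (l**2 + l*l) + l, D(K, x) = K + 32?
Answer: 1332922/108965 ≈ 12.233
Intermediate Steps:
D(K, x) = 32 + K
j(l) = l + 2*l**2 (j(l) = (l**2 + l**2) + l = 2*l**2 + l = l + 2*l**2)
T(r) = 23 + (-19 + r)*(10 + r) (T(r) = -4 + (27 + (r - 19)*(r + 10)) = -4 + (27 + (-19 + r)*(10 + r)) = 23 + (-19 + r)*(10 + r))
D(-16, 38)/589 - 2258/T(j(-2)) = (32 - 16)/589 - 2258/(-167 + (-2*(1 + 2*(-2)))**2 - (-18)*(1 + 2*(-2))) = 16*(1/589) - 2258/(-167 + (-2*(1 - 4))**2 - (-18)*(1 - 4)) = 16/589 - 2258/(-167 + (-2*(-3))**2 - (-18)*(-3)) = 16/589 - 2258/(-167 + 6**2 - 9*6) = 16/589 - 2258/(-167 + 36 - 54) = 16/589 - 2258/(-185) = 16/589 - 2258*(-1/185) = 16/589 + 2258/185 = 1332922/108965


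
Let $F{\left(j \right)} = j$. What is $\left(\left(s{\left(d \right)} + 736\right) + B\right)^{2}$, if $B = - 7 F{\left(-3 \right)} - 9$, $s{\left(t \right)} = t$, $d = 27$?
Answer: $600625$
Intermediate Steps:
$B = 12$ ($B = \left(-7\right) \left(-3\right) - 9 = 21 - 9 = 12$)
$\left(\left(s{\left(d \right)} + 736\right) + B\right)^{2} = \left(\left(27 + 736\right) + 12\right)^{2} = \left(763 + 12\right)^{2} = 775^{2} = 600625$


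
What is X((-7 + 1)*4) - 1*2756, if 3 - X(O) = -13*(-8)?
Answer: -2857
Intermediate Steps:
X(O) = -101 (X(O) = 3 - (-13)*(-8) = 3 - 1*104 = 3 - 104 = -101)
X((-7 + 1)*4) - 1*2756 = -101 - 1*2756 = -101 - 2756 = -2857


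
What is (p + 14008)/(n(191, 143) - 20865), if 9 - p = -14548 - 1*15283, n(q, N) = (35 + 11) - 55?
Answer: -1044/497 ≈ -2.1006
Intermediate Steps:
n(q, N) = -9 (n(q, N) = 46 - 55 = -9)
p = 29840 (p = 9 - (-14548 - 1*15283) = 9 - (-14548 - 15283) = 9 - 1*(-29831) = 9 + 29831 = 29840)
(p + 14008)/(n(191, 143) - 20865) = (29840 + 14008)/(-9 - 20865) = 43848/(-20874) = 43848*(-1/20874) = -1044/497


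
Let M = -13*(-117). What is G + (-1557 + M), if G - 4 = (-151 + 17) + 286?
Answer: 120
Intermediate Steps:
M = 1521
G = 156 (G = 4 + ((-151 + 17) + 286) = 4 + (-134 + 286) = 4 + 152 = 156)
G + (-1557 + M) = 156 + (-1557 + 1521) = 156 - 36 = 120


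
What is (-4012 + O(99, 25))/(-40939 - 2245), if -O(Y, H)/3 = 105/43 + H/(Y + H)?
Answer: 21434269/230257088 ≈ 0.093088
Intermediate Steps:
O(Y, H) = -315/43 - 3*H/(H + Y) (O(Y, H) = -3*(105/43 + H/(Y + H)) = -3*(105*(1/43) + H/(H + Y)) = -3*(105/43 + H/(H + Y)) = -315/43 - 3*H/(H + Y))
(-4012 + O(99, 25))/(-40939 - 2245) = (-4012 + 3*(-148*25 - 105*99)/(43*(25 + 99)))/(-40939 - 2245) = (-4012 + (3/43)*(-3700 - 10395)/124)/(-43184) = (-4012 + (3/43)*(1/124)*(-14095))*(-1/43184) = (-4012 - 42285/5332)*(-1/43184) = -21434269/5332*(-1/43184) = 21434269/230257088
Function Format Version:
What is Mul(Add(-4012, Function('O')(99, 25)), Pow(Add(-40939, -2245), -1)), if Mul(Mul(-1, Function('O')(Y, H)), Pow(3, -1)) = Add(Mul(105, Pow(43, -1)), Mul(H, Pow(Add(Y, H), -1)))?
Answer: Rational(21434269, 230257088) ≈ 0.093088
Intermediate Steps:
Function('O')(Y, H) = Add(Rational(-315, 43), Mul(-3, H, Pow(Add(H, Y), -1))) (Function('O')(Y, H) = Mul(-3, Add(Mul(105, Pow(43, -1)), Mul(H, Pow(Add(Y, H), -1)))) = Mul(-3, Add(Mul(105, Rational(1, 43)), Mul(H, Pow(Add(H, Y), -1)))) = Mul(-3, Add(Rational(105, 43), Mul(H, Pow(Add(H, Y), -1)))) = Add(Rational(-315, 43), Mul(-3, H, Pow(Add(H, Y), -1))))
Mul(Add(-4012, Function('O')(99, 25)), Pow(Add(-40939, -2245), -1)) = Mul(Add(-4012, Mul(Rational(3, 43), Pow(Add(25, 99), -1), Add(Mul(-148, 25), Mul(-105, 99)))), Pow(Add(-40939, -2245), -1)) = Mul(Add(-4012, Mul(Rational(3, 43), Pow(124, -1), Add(-3700, -10395))), Pow(-43184, -1)) = Mul(Add(-4012, Mul(Rational(3, 43), Rational(1, 124), -14095)), Rational(-1, 43184)) = Mul(Add(-4012, Rational(-42285, 5332)), Rational(-1, 43184)) = Mul(Rational(-21434269, 5332), Rational(-1, 43184)) = Rational(21434269, 230257088)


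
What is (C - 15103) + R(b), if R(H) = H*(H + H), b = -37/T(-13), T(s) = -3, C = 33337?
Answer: 166844/9 ≈ 18538.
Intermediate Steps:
b = 37/3 (b = -37/(-3) = -37*(-⅓) = 37/3 ≈ 12.333)
R(H) = 2*H² (R(H) = H*(2*H) = 2*H²)
(C - 15103) + R(b) = (33337 - 15103) + 2*(37/3)² = 18234 + 2*(1369/9) = 18234 + 2738/9 = 166844/9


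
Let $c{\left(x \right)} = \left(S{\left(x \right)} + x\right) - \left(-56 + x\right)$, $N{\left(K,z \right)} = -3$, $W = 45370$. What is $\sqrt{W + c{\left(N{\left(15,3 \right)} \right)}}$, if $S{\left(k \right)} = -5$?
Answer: $\sqrt{45421} \approx 213.12$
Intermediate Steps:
$c{\left(x \right)} = 51$ ($c{\left(x \right)} = \left(-5 + x\right) - \left(-56 + x\right) = 51$)
$\sqrt{W + c{\left(N{\left(15,3 \right)} \right)}} = \sqrt{45370 + 51} = \sqrt{45421}$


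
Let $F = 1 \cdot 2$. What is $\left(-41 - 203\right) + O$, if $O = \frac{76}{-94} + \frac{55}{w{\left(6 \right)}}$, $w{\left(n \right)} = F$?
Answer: $- \frac{20427}{94} \approx -217.31$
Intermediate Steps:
$F = 2$
$w{\left(n \right)} = 2$
$O = \frac{2509}{94}$ ($O = \frac{76}{-94} + \frac{55}{2} = 76 \left(- \frac{1}{94}\right) + 55 \cdot \frac{1}{2} = - \frac{38}{47} + \frac{55}{2} = \frac{2509}{94} \approx 26.691$)
$\left(-41 - 203\right) + O = \left(-41 - 203\right) + \frac{2509}{94} = -244 + \frac{2509}{94} = - \frac{20427}{94}$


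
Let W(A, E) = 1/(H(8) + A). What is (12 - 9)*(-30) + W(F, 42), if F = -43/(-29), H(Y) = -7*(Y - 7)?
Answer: -14429/160 ≈ -90.181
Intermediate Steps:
H(Y) = 49 - 7*Y (H(Y) = -7*(-7 + Y) = 49 - 7*Y)
F = 43/29 (F = -43*(-1/29) = 43/29 ≈ 1.4828)
W(A, E) = 1/(-7 + A) (W(A, E) = 1/((49 - 7*8) + A) = 1/((49 - 56) + A) = 1/(-7 + A))
(12 - 9)*(-30) + W(F, 42) = (12 - 9)*(-30) + 1/(-7 + 43/29) = 3*(-30) + 1/(-160/29) = -90 - 29/160 = -14429/160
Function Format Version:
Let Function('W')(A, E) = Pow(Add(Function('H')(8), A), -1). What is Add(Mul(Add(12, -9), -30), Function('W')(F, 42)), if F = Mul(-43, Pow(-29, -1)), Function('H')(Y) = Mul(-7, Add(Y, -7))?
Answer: Rational(-14429, 160) ≈ -90.181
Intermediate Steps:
Function('H')(Y) = Add(49, Mul(-7, Y)) (Function('H')(Y) = Mul(-7, Add(-7, Y)) = Add(49, Mul(-7, Y)))
F = Rational(43, 29) (F = Mul(-43, Rational(-1, 29)) = Rational(43, 29) ≈ 1.4828)
Function('W')(A, E) = Pow(Add(-7, A), -1) (Function('W')(A, E) = Pow(Add(Add(49, Mul(-7, 8)), A), -1) = Pow(Add(Add(49, -56), A), -1) = Pow(Add(-7, A), -1))
Add(Mul(Add(12, -9), -30), Function('W')(F, 42)) = Add(Mul(Add(12, -9), -30), Pow(Add(-7, Rational(43, 29)), -1)) = Add(Mul(3, -30), Pow(Rational(-160, 29), -1)) = Add(-90, Rational(-29, 160)) = Rational(-14429, 160)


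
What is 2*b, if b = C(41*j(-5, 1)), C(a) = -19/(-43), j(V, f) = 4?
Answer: 38/43 ≈ 0.88372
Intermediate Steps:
C(a) = 19/43 (C(a) = -19*(-1/43) = 19/43)
b = 19/43 ≈ 0.44186
2*b = 2*(19/43) = 38/43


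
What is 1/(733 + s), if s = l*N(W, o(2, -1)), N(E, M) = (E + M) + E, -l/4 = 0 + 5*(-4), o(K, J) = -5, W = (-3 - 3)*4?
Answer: -1/3507 ≈ -0.00028514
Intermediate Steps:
W = -24 (W = -6*4 = -24)
l = 80 (l = -4*(0 + 5*(-4)) = -4*(0 - 20) = -4*(-20) = 80)
N(E, M) = M + 2*E
s = -4240 (s = 80*(-5 + 2*(-24)) = 80*(-5 - 48) = 80*(-53) = -4240)
1/(733 + s) = 1/(733 - 4240) = 1/(-3507) = -1/3507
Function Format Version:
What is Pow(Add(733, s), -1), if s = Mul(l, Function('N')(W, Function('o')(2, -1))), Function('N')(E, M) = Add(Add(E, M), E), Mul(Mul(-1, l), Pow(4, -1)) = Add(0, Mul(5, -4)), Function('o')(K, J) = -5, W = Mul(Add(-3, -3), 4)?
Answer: Rational(-1, 3507) ≈ -0.00028514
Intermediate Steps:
W = -24 (W = Mul(-6, 4) = -24)
l = 80 (l = Mul(-4, Add(0, Mul(5, -4))) = Mul(-4, Add(0, -20)) = Mul(-4, -20) = 80)
Function('N')(E, M) = Add(M, Mul(2, E))
s = -4240 (s = Mul(80, Add(-5, Mul(2, -24))) = Mul(80, Add(-5, -48)) = Mul(80, -53) = -4240)
Pow(Add(733, s), -1) = Pow(Add(733, -4240), -1) = Pow(-3507, -1) = Rational(-1, 3507)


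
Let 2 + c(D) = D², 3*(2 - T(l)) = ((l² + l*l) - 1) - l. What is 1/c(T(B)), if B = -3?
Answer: 9/178 ≈ 0.050562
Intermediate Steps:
T(l) = 7/3 - 2*l²/3 + l/3 (T(l) = 2 - (((l² + l*l) - 1) - l)/3 = 2 - (((l² + l²) - 1) - l)/3 = 2 - ((2*l² - 1) - l)/3 = 2 - ((-1 + 2*l²) - l)/3 = 2 - (-1 - l + 2*l²)/3 = 2 + (⅓ - 2*l²/3 + l/3) = 7/3 - 2*l²/3 + l/3)
c(D) = -2 + D²
1/c(T(B)) = 1/(-2 + (7/3 - ⅔*(-3)² + (⅓)*(-3))²) = 1/(-2 + (7/3 - ⅔*9 - 1)²) = 1/(-2 + (7/3 - 6 - 1)²) = 1/(-2 + (-14/3)²) = 1/(-2 + 196/9) = 1/(178/9) = 9/178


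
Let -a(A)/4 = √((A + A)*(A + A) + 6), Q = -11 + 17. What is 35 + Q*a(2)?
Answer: 35 - 24*√22 ≈ -77.570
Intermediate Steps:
Q = 6
a(A) = -4*√(6 + 4*A²) (a(A) = -4*√((A + A)*(A + A) + 6) = -4*√((2*A)*(2*A) + 6) = -4*√(4*A² + 6) = -4*√(6 + 4*A²))
35 + Q*a(2) = 35 + 6*(-4*√(6 + 4*2²)) = 35 + 6*(-4*√(6 + 4*4)) = 35 + 6*(-4*√(6 + 16)) = 35 + 6*(-4*√22) = 35 - 24*√22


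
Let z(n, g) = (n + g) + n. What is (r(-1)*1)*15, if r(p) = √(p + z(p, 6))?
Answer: 15*√3 ≈ 25.981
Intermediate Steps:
z(n, g) = g + 2*n (z(n, g) = (g + n) + n = g + 2*n)
r(p) = √(6 + 3*p) (r(p) = √(p + (6 + 2*p)) = √(6 + 3*p))
(r(-1)*1)*15 = (√(6 + 3*(-1))*1)*15 = (√(6 - 3)*1)*15 = (√3*1)*15 = √3*15 = 15*√3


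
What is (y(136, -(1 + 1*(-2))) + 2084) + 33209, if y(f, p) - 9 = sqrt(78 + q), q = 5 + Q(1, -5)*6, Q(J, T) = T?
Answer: 35302 + sqrt(53) ≈ 35309.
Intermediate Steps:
q = -25 (q = 5 - 5*6 = 5 - 30 = -25)
y(f, p) = 9 + sqrt(53) (y(f, p) = 9 + sqrt(78 - 25) = 9 + sqrt(53))
(y(136, -(1 + 1*(-2))) + 2084) + 33209 = ((9 + sqrt(53)) + 2084) + 33209 = (2093 + sqrt(53)) + 33209 = 35302 + sqrt(53)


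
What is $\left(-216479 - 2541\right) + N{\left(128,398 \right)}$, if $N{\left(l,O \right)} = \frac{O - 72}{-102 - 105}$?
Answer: $- \frac{45337466}{207} \approx -2.1902 \cdot 10^{5}$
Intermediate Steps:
$N{\left(l,O \right)} = \frac{8}{23} - \frac{O}{207}$ ($N{\left(l,O \right)} = \frac{-72 + O}{-207} = \left(-72 + O\right) \left(- \frac{1}{207}\right) = \frac{8}{23} - \frac{O}{207}$)
$\left(-216479 - 2541\right) + N{\left(128,398 \right)} = \left(-216479 - 2541\right) + \left(\frac{8}{23} - \frac{398}{207}\right) = -219020 + \left(\frac{8}{23} - \frac{398}{207}\right) = -219020 - \frac{326}{207} = - \frac{45337466}{207}$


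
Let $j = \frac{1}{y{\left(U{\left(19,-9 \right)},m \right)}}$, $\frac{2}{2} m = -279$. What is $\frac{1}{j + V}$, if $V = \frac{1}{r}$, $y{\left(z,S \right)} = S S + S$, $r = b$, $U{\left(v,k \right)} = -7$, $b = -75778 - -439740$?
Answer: $\frac{7057405161}{110381} \approx 63937.0$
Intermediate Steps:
$b = 363962$ ($b = -75778 + 439740 = 363962$)
$r = 363962$
$m = -279$
$y{\left(z,S \right)} = S + S^{2}$ ($y{\left(z,S \right)} = S^{2} + S = S + S^{2}$)
$j = \frac{1}{77562}$ ($j = \frac{1}{\left(-279\right) \left(1 - 279\right)} = \frac{1}{\left(-279\right) \left(-278\right)} = \frac{1}{77562} \approx 1.2893 \cdot 10^{-5}$)
$V = \frac{1}{363962} \approx 2.7475 \cdot 10^{-6}$
$\frac{1}{j + V} = \frac{1}{\frac{1}{77562} + \frac{1}{363962}} = \frac{1}{\frac{110381}{7057405161}} = \frac{7057405161}{110381}$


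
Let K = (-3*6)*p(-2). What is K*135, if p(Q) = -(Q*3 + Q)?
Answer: -19440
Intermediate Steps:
p(Q) = -4*Q (p(Q) = -(3*Q + Q) = -4*Q)
K = -144 (K = (-3*6)*(-4*(-2)) = -18*8 = -144)
K*135 = -144*135 = -19440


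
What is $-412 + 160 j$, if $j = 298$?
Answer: $47268$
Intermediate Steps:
$-412 + 160 j = -412 + 160 \cdot 298 = -412 + 47680 = 47268$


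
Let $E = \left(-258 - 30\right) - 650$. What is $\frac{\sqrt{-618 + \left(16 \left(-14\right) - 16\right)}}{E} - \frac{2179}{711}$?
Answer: $- \frac{2179}{711} - \frac{i \sqrt{858}}{938} \approx -3.0647 - 0.031228 i$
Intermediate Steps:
$E = -938$ ($E = -288 - 650 = -938$)
$\frac{\sqrt{-618 + \left(16 \left(-14\right) - 16\right)}}{E} - \frac{2179}{711} = \frac{\sqrt{-618 + \left(16 \left(-14\right) - 16\right)}}{-938} - \frac{2179}{711} = \sqrt{-618 - 240} \left(- \frac{1}{938}\right) - \frac{2179}{711} = \sqrt{-858} \left(- \frac{1}{938}\right) - \frac{2179}{711} = i \sqrt{858} \left(- \frac{1}{938}\right) - \frac{2179}{711} = - \frac{i \sqrt{858}}{938} - \frac{2179}{711} = - \frac{2179}{711} - \frac{i \sqrt{858}}{938}$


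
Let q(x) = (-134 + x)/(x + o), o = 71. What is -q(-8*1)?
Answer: 142/63 ≈ 2.2540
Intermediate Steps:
q(x) = (-134 + x)/(71 + x) (q(x) = (-134 + x)/(x + 71) = (-134 + x)/(71 + x))
-q(-8*1) = -(-134 - 8*1)/(71 - 8*1) = -(-134 - 8)/(71 - 8) = -(-142)/63 = -1*(-142/63) = 142/63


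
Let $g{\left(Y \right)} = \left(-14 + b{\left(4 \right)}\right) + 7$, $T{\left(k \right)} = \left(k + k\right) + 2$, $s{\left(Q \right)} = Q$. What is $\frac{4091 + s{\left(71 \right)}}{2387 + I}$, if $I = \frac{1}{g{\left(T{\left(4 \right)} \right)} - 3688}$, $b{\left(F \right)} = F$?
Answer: $\frac{7680971}{4405208} \approx 1.7436$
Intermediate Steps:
$T{\left(k \right)} = 2 + 2 k$ ($T{\left(k \right)} = 2 k + 2 = 2 + 2 k$)
$g{\left(Y \right)} = -3$ ($g{\left(Y \right)} = \left(-14 + 4\right) + 7 = -10 + 7 = -3$)
$I = - \frac{1}{3691}$ ($I = \frac{1}{-3 - 3688} = \frac{1}{-3691} = - \frac{1}{3691} \approx -0.00027093$)
$\frac{4091 + s{\left(71 \right)}}{2387 + I} = \frac{4091 + 71}{2387 - \frac{1}{3691}} = \frac{4162}{\frac{8810416}{3691}} = 4162 \cdot \frac{3691}{8810416} = \frac{7680971}{4405208}$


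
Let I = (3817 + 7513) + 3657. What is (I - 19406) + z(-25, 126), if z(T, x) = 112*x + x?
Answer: 9819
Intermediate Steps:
z(T, x) = 113*x
I = 14987 (I = 11330 + 3657 = 14987)
(I - 19406) + z(-25, 126) = (14987 - 19406) + 113*126 = -4419 + 14238 = 9819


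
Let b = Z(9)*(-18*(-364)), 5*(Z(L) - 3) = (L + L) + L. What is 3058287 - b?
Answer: 15016251/5 ≈ 3.0032e+6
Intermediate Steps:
Z(L) = 3 + 3*L/5 (Z(L) = 3 + ((L + L) + L)/5 = 3 + (2*L + L)/5 = 3 + (3*L)/5 = 3 + 3*L/5)
b = 275184/5 (b = (3 + (⅗)*9)*(-18*(-364)) = (3 + 27/5)*6552 = (42/5)*6552 = 275184/5 ≈ 55037.)
3058287 - b = 3058287 - 1*275184/5 = 3058287 - 275184/5 = 15016251/5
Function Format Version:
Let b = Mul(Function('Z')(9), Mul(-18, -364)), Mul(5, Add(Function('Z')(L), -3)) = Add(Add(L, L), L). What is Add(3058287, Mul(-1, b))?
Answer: Rational(15016251, 5) ≈ 3.0032e+6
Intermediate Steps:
Function('Z')(L) = Add(3, Mul(Rational(3, 5), L)) (Function('Z')(L) = Add(3, Mul(Rational(1, 5), Add(Add(L, L), L))) = Add(3, Mul(Rational(1, 5), Add(Mul(2, L), L))) = Add(3, Mul(Rational(1, 5), Mul(3, L))) = Add(3, Mul(Rational(3, 5), L)))
b = Rational(275184, 5) (b = Mul(Add(3, Mul(Rational(3, 5), 9)), Mul(-18, -364)) = Mul(Add(3, Rational(27, 5)), 6552) = Mul(Rational(42, 5), 6552) = Rational(275184, 5) ≈ 55037.)
Add(3058287, Mul(-1, b)) = Add(3058287, Mul(-1, Rational(275184, 5))) = Add(3058287, Rational(-275184, 5)) = Rational(15016251, 5)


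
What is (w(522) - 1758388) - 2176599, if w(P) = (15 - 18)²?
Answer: -3934978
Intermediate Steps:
w(P) = 9 (w(P) = (-3)² = 9)
(w(522) - 1758388) - 2176599 = (9 - 1758388) - 2176599 = -1758379 - 2176599 = -3934978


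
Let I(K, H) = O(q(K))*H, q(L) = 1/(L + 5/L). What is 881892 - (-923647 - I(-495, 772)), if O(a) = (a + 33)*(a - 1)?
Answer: 1068714539478616/600397009 ≈ 1.7800e+6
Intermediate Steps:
O(a) = (-1 + a)*(33 + a) (O(a) = (33 + a)*(-1 + a) = (-1 + a)*(33 + a))
I(K, H) = H*(-33 + K**2/(5 + K**2)**2 + 32*K/(5 + K**2)) (I(K, H) = (-33 + (K/(5 + K**2))**2 + 32*(K/(5 + K**2)))*H = (-33 + K**2/(5 + K**2)**2 + 32*K/(5 + K**2))*H = H*(-33 + K**2/(5 + K**2)**2 + 32*K/(5 + K**2)))
881892 - (-923647 - I(-495, 772)) = 881892 - (-923647 - 772*((-495)**2 - 33*(5 + (-495)**2)**2 + 32*(-495)*(5 + (-495)**2))/(5 + (-495)**2)**2) = 881892 - (-923647 - 772*(245025 - 33*(5 + 245025)**2 + 32*(-495)*(5 + 245025))/(5 + 245025)**2) = 881892 - (-923647 - 772*(245025 - 33*245030**2 + 32*(-495)*245030)/245030**2) = 881892 - (-923647 - 772*(245025 - 33*60039700900 - 3881275200)/60039700900) = 881892 - (-923647 - 772*(245025 - 1981310129700 - 3881275200)/60039700900) = 881892 - (-923647 - 772*(-1985191159875)/60039700900) = 881892 - (-923647 - 1*(-15325675754235/600397009)) = 881892 - (-923647 + 15325675754235/600397009) = 881892 - 1*(-539229220417588/600397009) = 881892 + 539229220417588/600397009 = 1068714539478616/600397009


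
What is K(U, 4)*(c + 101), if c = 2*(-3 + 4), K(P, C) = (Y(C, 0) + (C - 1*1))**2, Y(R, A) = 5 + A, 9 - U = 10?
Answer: 6592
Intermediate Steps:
U = -1 (U = 9 - 1*10 = 9 - 10 = -1)
K(P, C) = (4 + C)**2 (K(P, C) = ((5 + 0) + (C - 1*1))**2 = (5 + (C - 1))**2 = (5 + (-1 + C))**2 = (4 + C)**2)
c = 2 (c = 2*1 = 2)
K(U, 4)*(c + 101) = (4 + 4)**2*(2 + 101) = 8**2*103 = 64*103 = 6592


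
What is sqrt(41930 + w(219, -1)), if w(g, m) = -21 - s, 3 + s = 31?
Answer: sqrt(41881) ≈ 204.65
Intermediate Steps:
s = 28 (s = -3 + 31 = 28)
w(g, m) = -49 (w(g, m) = -21 - 1*28 = -21 - 28 = -49)
sqrt(41930 + w(219, -1)) = sqrt(41930 - 49) = sqrt(41881)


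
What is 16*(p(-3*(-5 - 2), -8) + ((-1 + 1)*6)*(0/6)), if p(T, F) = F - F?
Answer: 0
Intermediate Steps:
p(T, F) = 0
16*(p(-3*(-5 - 2), -8) + ((-1 + 1)*6)*(0/6)) = 16*(0 + ((-1 + 1)*6)*(0/6)) = 16*(0 + (0*6)*(0*(⅙))) = 16*(0 + 0*0) = 16*(0 + 0) = 16*0 = 0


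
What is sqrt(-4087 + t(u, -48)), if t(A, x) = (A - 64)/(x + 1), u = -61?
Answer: 2*I*sqrt(2255577)/47 ≈ 63.909*I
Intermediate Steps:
t(A, x) = (-64 + A)/(1 + x)
sqrt(-4087 + t(u, -48)) = sqrt(-4087 + (-64 - 61)/(1 - 48)) = sqrt(-4087 - 125/(-47)) = sqrt(-4087 - 1/47*(-125)) = sqrt(-4087 + 125/47) = sqrt(-191964/47) = 2*I*sqrt(2255577)/47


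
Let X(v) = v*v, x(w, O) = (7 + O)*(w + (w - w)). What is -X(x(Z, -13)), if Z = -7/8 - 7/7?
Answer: -2025/16 ≈ -126.56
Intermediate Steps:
Z = -15/8 (Z = -7*⅛ - 7*⅐ = -7/8 - 1 = -15/8 ≈ -1.8750)
x(w, O) = w*(7 + O) (x(w, O) = (7 + O)*(w + 0) = (7 + O)*w = w*(7 + O))
X(v) = v²
-X(x(Z, -13)) = -(-15*(7 - 13)/8)² = -(-15/8*(-6))² = -(45/4)² = -1*2025/16 = -2025/16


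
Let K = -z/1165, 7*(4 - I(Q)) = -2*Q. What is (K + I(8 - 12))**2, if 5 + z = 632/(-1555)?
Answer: 1316989430541801/160808395050625 ≈ 8.1898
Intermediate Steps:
z = -8407/1555 (z = -5 + 632/(-1555) = -5 + 632*(-1/1555) = -5 - 632/1555 = -8407/1555 ≈ -5.4064)
I(Q) = 4 + 2*Q/7 (I(Q) = 4 - (-2)*Q/7 = 4 + 2*Q/7)
K = 8407/1811575 (K = -1*(-8407/1555)/1165 = (8407/1555)*(1/1165) = 8407/1811575 ≈ 0.0046407)
(K + I(8 - 12))**2 = (8407/1811575 + (4 + 2*(8 - 12)/7))**2 = (8407/1811575 + (4 + (2/7)*(-4)))**2 = (8407/1811575 + (4 - 8/7))**2 = (8407/1811575 + 20/7)**2 = (36290349/12681025)**2 = 1316989430541801/160808395050625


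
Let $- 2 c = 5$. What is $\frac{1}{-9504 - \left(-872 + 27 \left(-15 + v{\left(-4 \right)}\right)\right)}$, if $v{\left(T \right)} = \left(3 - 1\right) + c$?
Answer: $- \frac{2}{16427} \approx -0.00012175$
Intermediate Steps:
$c = - \frac{5}{2}$ ($c = \left(- \frac{1}{2}\right) 5 = - \frac{5}{2} \approx -2.5$)
$v{\left(T \right)} = - \frac{1}{2}$ ($v{\left(T \right)} = \left(3 - 1\right) - \frac{5}{2} = 2 - \frac{5}{2} = - \frac{1}{2}$)
$\frac{1}{-9504 - \left(-872 + 27 \left(-15 + v{\left(-4 \right)}\right)\right)} = \frac{1}{-9504 - \left(-872 + 27 \left(-15 - \frac{1}{2}\right)\right)} = \frac{1}{-9504 + \left(\left(-27\right) \left(- \frac{31}{2}\right) + 872\right)} = \frac{1}{-9504 + \left(\frac{837}{2} + 872\right)} = \frac{1}{-9504 + \frac{2581}{2}} = \frac{1}{- \frac{16427}{2}} = - \frac{2}{16427}$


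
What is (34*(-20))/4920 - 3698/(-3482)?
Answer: 197830/214143 ≈ 0.92382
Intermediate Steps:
(34*(-20))/4920 - 3698/(-3482) = -680*1/4920 - 3698*(-1/3482) = -17/123 + 1849/1741 = 197830/214143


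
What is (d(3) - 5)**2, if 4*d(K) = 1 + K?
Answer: 16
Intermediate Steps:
d(K) = 1/4 + K/4 (d(K) = (1 + K)/4 = 1/4 + K/4)
(d(3) - 5)**2 = ((1/4 + (1/4)*3) - 5)**2 = ((1/4 + 3/4) - 5)**2 = (1 - 5)**2 = (-4)**2 = 16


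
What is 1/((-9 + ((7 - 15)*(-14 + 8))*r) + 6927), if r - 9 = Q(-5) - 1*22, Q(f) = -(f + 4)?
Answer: 1/6342 ≈ 0.00015768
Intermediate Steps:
Q(f) = -4 - f (Q(f) = -(4 + f) = -4 - f)
r = -12 (r = 9 + ((-4 - 1*(-5)) - 1*22) = 9 + ((-4 + 5) - 22) = 9 + (1 - 22) = 9 - 21 = -12)
1/((-9 + ((7 - 15)*(-14 + 8))*r) + 6927) = 1/((-9 + ((7 - 15)*(-14 + 8))*(-12)) + 6927) = 1/((-9 - 8*(-6)*(-12)) + 6927) = 1/((-9 + 48*(-12)) + 6927) = 1/((-9 - 576) + 6927) = 1/(-585 + 6927) = 1/6342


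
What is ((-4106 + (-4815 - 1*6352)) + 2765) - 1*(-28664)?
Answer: 16156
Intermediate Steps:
((-4106 + (-4815 - 1*6352)) + 2765) - 1*(-28664) = ((-4106 + (-4815 - 6352)) + 2765) + 28664 = ((-4106 - 11167) + 2765) + 28664 = (-15273 + 2765) + 28664 = -12508 + 28664 = 16156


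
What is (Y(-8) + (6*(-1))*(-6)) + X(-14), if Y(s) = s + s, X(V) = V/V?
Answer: 21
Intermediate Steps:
X(V) = 1
Y(s) = 2*s
(Y(-8) + (6*(-1))*(-6)) + X(-14) = (2*(-8) + (6*(-1))*(-6)) + 1 = (-16 - 6*(-6)) + 1 = (-16 + 36) + 1 = 20 + 1 = 21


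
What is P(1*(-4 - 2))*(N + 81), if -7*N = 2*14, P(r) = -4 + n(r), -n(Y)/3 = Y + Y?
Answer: 2464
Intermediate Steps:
n(Y) = -6*Y (n(Y) = -3*(Y + Y) = -6*Y)
P(r) = -4 - 6*r
N = -4 (N = -2*14/7 = -⅐*28 = -4)
P(1*(-4 - 2))*(N + 81) = (-4 - 6*(-4 - 2))*(-4 + 81) = (-4 - 6*(-6))*77 = (-4 + 36)*77 = 32*77 = 2464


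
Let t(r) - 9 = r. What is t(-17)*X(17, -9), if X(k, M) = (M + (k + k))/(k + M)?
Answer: -25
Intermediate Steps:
t(r) = 9 + r
X(k, M) = (M + 2*k)/(M + k)
t(-17)*X(17, -9) = (9 - 17)*((-9 + 2*17)/(-9 + 17)) = -8*(-9 + 34)/8 = -25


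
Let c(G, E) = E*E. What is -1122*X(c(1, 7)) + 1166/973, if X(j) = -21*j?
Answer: 1123366640/973 ≈ 1.1545e+6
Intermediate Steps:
c(G, E) = E**2
-1122*X(c(1, 7)) + 1166/973 = -(-23562)*7**2 + 1166/973 = -(-23562)*49 + 1166*(1/973) = -1122*(-1029) + 1166/973 = 1154538 + 1166/973 = 1123366640/973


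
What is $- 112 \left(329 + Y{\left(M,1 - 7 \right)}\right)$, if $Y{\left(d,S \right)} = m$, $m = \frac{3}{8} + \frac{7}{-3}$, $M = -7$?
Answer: $- \frac{109886}{3} \approx -36629.0$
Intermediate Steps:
$m = - \frac{47}{24}$ ($m = 3 \cdot \frac{1}{8} + 7 \left(- \frac{1}{3}\right) = \frac{3}{8} - \frac{7}{3} = - \frac{47}{24} \approx -1.9583$)
$Y{\left(d,S \right)} = - \frac{47}{24}$
$- 112 \left(329 + Y{\left(M,1 - 7 \right)}\right) = - 112 \left(329 - \frac{47}{24}\right) = \left(-112\right) \frac{7849}{24} = - \frac{109886}{3}$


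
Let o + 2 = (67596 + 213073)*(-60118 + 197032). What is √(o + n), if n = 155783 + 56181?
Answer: 54*√13178233 ≈ 1.9603e+5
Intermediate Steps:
n = 211964
o = 38427515464 (o = -2 + (67596 + 213073)*(-60118 + 197032) = -2 + 280669*136914 = -2 + 38427515466 = 38427515464)
√(o + n) = √(38427515464 + 211964) = √38427727428 = 54*√13178233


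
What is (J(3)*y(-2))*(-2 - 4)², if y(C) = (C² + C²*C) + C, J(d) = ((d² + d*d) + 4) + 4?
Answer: -5616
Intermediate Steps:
J(d) = 8 + 2*d² (J(d) = ((d² + d²) + 4) + 4 = (2*d² + 4) + 4 = (4 + 2*d²) + 4 = 8 + 2*d²)
y(C) = C + C² + C³ (y(C) = (C² + C³) + C = C + C² + C³)
(J(3)*y(-2))*(-2 - 4)² = ((8 + 2*3²)*(-2*(1 - 2 + (-2)²)))*(-2 - 4)² = ((8 + 2*9)*(-2*(1 - 2 + 4)))*(-6)² = ((8 + 18)*(-2*3))*36 = (26*(-6))*36 = -156*36 = -5616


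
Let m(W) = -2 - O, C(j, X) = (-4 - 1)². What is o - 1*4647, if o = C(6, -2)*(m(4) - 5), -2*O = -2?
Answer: -4847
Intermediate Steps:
O = 1 (O = -½*(-2) = 1)
C(j, X) = 25 (C(j, X) = (-5)² = 25)
m(W) = -3 (m(W) = -2 - 1*1 = -2 - 1 = -3)
o = -200 (o = 25*(-3 - 5) = 25*(-8) = -200)
o - 1*4647 = -200 - 1*4647 = -200 - 4647 = -4847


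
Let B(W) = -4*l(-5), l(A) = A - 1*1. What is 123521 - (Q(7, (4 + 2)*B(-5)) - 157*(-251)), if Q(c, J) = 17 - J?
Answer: 84241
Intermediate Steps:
l(A) = -1 + A (l(A) = A - 1 = -1 + A)
B(W) = 24 (B(W) = -4*(-1 - 5) = -4*(-6) = 24)
123521 - (Q(7, (4 + 2)*B(-5)) - 157*(-251)) = 123521 - ((17 - (4 + 2)*24) - 157*(-251)) = 123521 - ((17 - 6*24) + 39407) = 123521 - ((17 - 1*144) + 39407) = 123521 - ((17 - 144) + 39407) = 123521 - (-127 + 39407) = 123521 - 1*39280 = 123521 - 39280 = 84241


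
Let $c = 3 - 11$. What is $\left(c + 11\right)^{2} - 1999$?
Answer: $-1990$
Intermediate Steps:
$c = -8$
$\left(c + 11\right)^{2} - 1999 = \left(-8 + 11\right)^{2} - 1999 = 3^{2} - 1999 = 9 - 1999 = -1990$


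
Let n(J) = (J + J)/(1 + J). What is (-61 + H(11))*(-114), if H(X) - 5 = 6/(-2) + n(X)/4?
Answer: 26695/4 ≈ 6673.8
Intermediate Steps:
n(J) = 2*J/(1 + J) (n(J) = (2*J)/(1 + J) = 2*J/(1 + J))
H(X) = 2 + X/(2*(1 + X)) (H(X) = 5 + (6/(-2) + (2*X/(1 + X))/4) = 5 + (6*(-½) + (2*X/(1 + X))*(¼)) = 5 + (-3 + X/(2*(1 + X))) = 2 + X/(2*(1 + X)))
(-61 + H(11))*(-114) = (-61 + (4 + 5*11)/(2*(1 + 11)))*(-114) = (-61 + (½)*(4 + 55)/12)*(-114) = (-61 + (½)*(1/12)*59)*(-114) = (-61 + 59/24)*(-114) = -1405/24*(-114) = 26695/4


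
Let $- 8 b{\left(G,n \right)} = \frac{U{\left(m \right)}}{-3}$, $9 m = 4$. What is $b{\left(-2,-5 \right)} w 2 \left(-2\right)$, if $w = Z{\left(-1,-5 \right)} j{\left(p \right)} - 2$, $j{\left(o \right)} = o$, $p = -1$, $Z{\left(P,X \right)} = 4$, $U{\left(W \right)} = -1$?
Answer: $-1$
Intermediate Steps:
$m = \frac{4}{9}$ ($m = \frac{1}{9} \cdot 4 = \frac{4}{9} \approx 0.44444$)
$b{\left(G,n \right)} = - \frac{1}{24}$ ($b{\left(G,n \right)} = - \frac{\left(-1\right) \frac{1}{-3}}{8} = - \frac{\left(-1\right) \left(- \frac{1}{3}\right)}{8} = \left(- \frac{1}{8}\right) \frac{1}{3} = - \frac{1}{24}$)
$w = -6$ ($w = 4 \left(-1\right) - 2 = -4 - 2 = -6$)
$b{\left(-2,-5 \right)} w 2 \left(-2\right) = \left(- \frac{1}{24}\right) \left(-6\right) 2 \left(-2\right) = \frac{1}{4} \left(-4\right) = -1$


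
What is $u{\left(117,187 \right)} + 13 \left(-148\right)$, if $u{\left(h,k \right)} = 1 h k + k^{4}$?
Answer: $1222850916$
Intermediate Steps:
$u{\left(h,k \right)} = k^{4} + h k$ ($u{\left(h,k \right)} = h k + k^{4} = k^{4} + h k$)
$u{\left(117,187 \right)} + 13 \left(-148\right) = 187 \left(117 + 187^{3}\right) + 13 \left(-148\right) = 187 \left(117 + 6539203\right) - 1924 = 187 \cdot 6539320 - 1924 = 1222852840 - 1924 = 1222850916$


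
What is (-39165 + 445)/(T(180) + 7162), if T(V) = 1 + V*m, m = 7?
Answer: -38720/8423 ≈ -4.5969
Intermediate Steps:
T(V) = 1 + 7*V (T(V) = 1 + V*7 = 1 + 7*V)
(-39165 + 445)/(T(180) + 7162) = (-39165 + 445)/((1 + 7*180) + 7162) = -38720/((1 + 1260) + 7162) = -38720/(1261 + 7162) = -38720/8423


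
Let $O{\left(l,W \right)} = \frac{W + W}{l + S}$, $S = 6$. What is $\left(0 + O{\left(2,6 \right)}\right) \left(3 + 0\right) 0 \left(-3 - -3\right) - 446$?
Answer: $-446$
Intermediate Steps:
$O{\left(l,W \right)} = \frac{2 W}{6 + l}$ ($O{\left(l,W \right)} = \frac{W + W}{l + 6} = \frac{2 W}{6 + l}$)
$\left(0 + O{\left(2,6 \right)}\right) \left(3 + 0\right) 0 \left(-3 - -3\right) - 446 = \left(0 + 2 \cdot 6 \frac{1}{6 + 2}\right) \left(3 + 0\right) 0 \left(-3 - -3\right) - 446 = \left(0 + 2 \cdot 6 \cdot \frac{1}{8}\right) 3 \cdot 0 \left(-3 + 3\right) - 446 = \left(0 + 2 \cdot 6 \cdot \frac{1}{8}\right) 3 \cdot 0 \cdot 0 - 446 = \left(0 + \frac{3}{2}\right) 3 \cdot 0 \cdot 0 - 446 = \frac{3}{2} \cdot 3 \cdot 0 \cdot 0 - 446 = \frac{9}{2} \cdot 0 \cdot 0 - 446 = 0 \cdot 0 - 446 = 0 - 446 = -446$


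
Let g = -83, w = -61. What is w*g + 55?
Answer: 5118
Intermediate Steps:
w*g + 55 = -61*(-83) + 55 = 5063 + 55 = 5118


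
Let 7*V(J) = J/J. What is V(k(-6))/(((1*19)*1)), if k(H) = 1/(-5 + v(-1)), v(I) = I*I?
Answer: 1/133 ≈ 0.0075188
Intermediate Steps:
v(I) = I²
k(H) = -¼ (k(H) = 1/(-5 + (-1)²) = 1/(-5 + 1) = 1/(-4) = -¼)
V(J) = ⅐ (V(J) = (J/J)/7 = (⅐)*1 = ⅐)
V(k(-6))/(((1*19)*1)) = 1/(7*(((1*19)*1))) = 1/(7*((19*1))) = (⅐)/19 = (⅐)*(1/19) = 1/133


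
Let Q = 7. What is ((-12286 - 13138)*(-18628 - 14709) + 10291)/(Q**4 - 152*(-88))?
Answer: 282523393/5259 ≈ 53722.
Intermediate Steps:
((-12286 - 13138)*(-18628 - 14709) + 10291)/(Q**4 - 152*(-88)) = ((-12286 - 13138)*(-18628 - 14709) + 10291)/(7**4 - 152*(-88)) = (-25424*(-33337) + 10291)/(2401 + 13376) = (847559888 + 10291)/15777 = 847570179*(1/15777) = 282523393/5259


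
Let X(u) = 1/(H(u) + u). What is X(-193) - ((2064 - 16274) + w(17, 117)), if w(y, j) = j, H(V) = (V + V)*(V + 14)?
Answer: 971021794/68901 ≈ 14093.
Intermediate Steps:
H(V) = 2*V*(14 + V) (H(V) = (2*V)*(14 + V) = 2*V*(14 + V))
X(u) = 1/(u + 2*u*(14 + u)) (X(u) = 1/(2*u*(14 + u) + u) = 1/(u + 2*u*(14 + u)))
X(-193) - ((2064 - 16274) + w(17, 117)) = 1/((-193)*(29 + 2*(-193))) - ((2064 - 16274) + 117) = -1/(193*(29 - 386)) - (-14210 + 117) = -1/193/(-357) - 1*(-14093) = -1/193*(-1/357) + 14093 = 1/68901 + 14093 = 971021794/68901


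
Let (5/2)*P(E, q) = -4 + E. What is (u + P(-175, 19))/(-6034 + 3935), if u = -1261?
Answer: 6663/10495 ≈ 0.63487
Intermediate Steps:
P(E, q) = -8/5 + 2*E/5 (P(E, q) = 2*(-4 + E)/5 = -8/5 + 2*E/5)
(u + P(-175, 19))/(-6034 + 3935) = (-1261 + (-8/5 + (2/5)*(-175)))/(-6034 + 3935) = (-1261 + (-8/5 - 70))/(-2099) = (-1261 - 358/5)*(-1/2099) = -6663/5*(-1/2099) = 6663/10495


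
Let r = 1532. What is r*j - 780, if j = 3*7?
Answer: 31392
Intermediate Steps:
j = 21
r*j - 780 = 1532*21 - 780 = 32172 - 780 = 31392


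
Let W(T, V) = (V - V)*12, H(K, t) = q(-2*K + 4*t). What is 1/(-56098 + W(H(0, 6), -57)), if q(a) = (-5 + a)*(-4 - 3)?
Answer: -1/56098 ≈ -1.7826e-5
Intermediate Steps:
q(a) = 35 - 7*a (q(a) = (-5 + a)*(-7) = 35 - 7*a)
H(K, t) = 35 - 28*t + 14*K (H(K, t) = 35 - 7*(-2*K + 4*t) = 35 + (-28*t + 14*K) = 35 - 28*t + 14*K)
W(T, V) = 0 (W(T, V) = 0*12 = 0)
1/(-56098 + W(H(0, 6), -57)) = 1/(-56098 + 0) = 1/(-56098) = -1/56098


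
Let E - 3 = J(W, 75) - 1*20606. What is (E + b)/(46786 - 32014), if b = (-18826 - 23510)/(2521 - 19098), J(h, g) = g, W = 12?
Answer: -85062580/61218861 ≈ -1.3895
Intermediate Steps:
E = -20528 (E = 3 + (75 - 1*20606) = 3 + (75 - 20606) = 3 - 20531 = -20528)
b = 42336/16577 (b = -42336/(-16577) = -42336*(-1/16577) = 42336/16577 ≈ 2.5539)
(E + b)/(46786 - 32014) = (-20528 + 42336/16577)/(46786 - 32014) = -340250320/16577/14772 = -340250320/16577*1/14772 = -85062580/61218861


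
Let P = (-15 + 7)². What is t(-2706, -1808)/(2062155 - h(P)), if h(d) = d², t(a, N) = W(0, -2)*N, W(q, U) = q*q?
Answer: 0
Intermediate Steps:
W(q, U) = q²
P = 64 (P = (-8)² = 64)
t(a, N) = 0 (t(a, N) = 0²*N = 0*N = 0)
t(-2706, -1808)/(2062155 - h(P)) = 0/(2062155 - 1*64²) = 0/(2062155 - 1*4096) = 0/(2062155 - 4096) = 0/2058059 = 0*(1/2058059) = 0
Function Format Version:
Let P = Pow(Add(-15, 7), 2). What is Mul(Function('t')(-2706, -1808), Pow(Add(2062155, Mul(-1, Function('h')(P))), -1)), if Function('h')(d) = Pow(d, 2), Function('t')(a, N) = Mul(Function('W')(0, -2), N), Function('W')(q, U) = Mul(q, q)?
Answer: 0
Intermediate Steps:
Function('W')(q, U) = Pow(q, 2)
P = 64 (P = Pow(-8, 2) = 64)
Function('t')(a, N) = 0 (Function('t')(a, N) = Mul(Pow(0, 2), N) = Mul(0, N) = 0)
Mul(Function('t')(-2706, -1808), Pow(Add(2062155, Mul(-1, Function('h')(P))), -1)) = Mul(0, Pow(Add(2062155, Mul(-1, Pow(64, 2))), -1)) = Mul(0, Pow(Add(2062155, Mul(-1, 4096)), -1)) = Mul(0, Pow(Add(2062155, -4096), -1)) = Mul(0, Pow(2058059, -1)) = Mul(0, Rational(1, 2058059)) = 0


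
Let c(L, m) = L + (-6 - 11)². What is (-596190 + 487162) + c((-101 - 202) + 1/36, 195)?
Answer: -3925511/36 ≈ -1.0904e+5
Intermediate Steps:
c(L, m) = 289 + L (c(L, m) = L + (-17)² = L + 289 = 289 + L)
(-596190 + 487162) + c((-101 - 202) + 1/36, 195) = (-596190 + 487162) + (289 + ((-101 - 202) + 1/36)) = -109028 + (289 + (-303 + 1/36)) = -109028 + (289 - 10907/36) = -109028 - 503/36 = -3925511/36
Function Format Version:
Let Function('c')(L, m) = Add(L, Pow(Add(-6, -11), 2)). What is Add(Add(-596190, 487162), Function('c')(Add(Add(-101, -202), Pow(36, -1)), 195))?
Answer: Rational(-3925511, 36) ≈ -1.0904e+5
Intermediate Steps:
Function('c')(L, m) = Add(289, L) (Function('c')(L, m) = Add(L, Pow(-17, 2)) = Add(L, 289) = Add(289, L))
Add(Add(-596190, 487162), Function('c')(Add(Add(-101, -202), Pow(36, -1)), 195)) = Add(Add(-596190, 487162), Add(289, Add(Add(-101, -202), Pow(36, -1)))) = Add(-109028, Add(289, Add(-303, Rational(1, 36)))) = Add(-109028, Add(289, Rational(-10907, 36))) = Add(-109028, Rational(-503, 36)) = Rational(-3925511, 36)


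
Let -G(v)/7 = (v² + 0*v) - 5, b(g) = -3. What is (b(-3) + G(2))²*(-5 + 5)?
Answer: 0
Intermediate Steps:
G(v) = 35 - 7*v² (G(v) = -7*((v² + 0*v) - 5) = -7*((v² + 0) - 5) = -7*(v² - 5) = -7*(-5 + v²) = 35 - 7*v²)
(b(-3) + G(2))²*(-5 + 5) = (-3 + (35 - 7*2²))²*(-5 + 5) = (-3 + (35 - 7*4))²*0 = (-3 + (35 - 28))²*0 = (-3 + 7)²*0 = 4²*0 = 16*0 = 0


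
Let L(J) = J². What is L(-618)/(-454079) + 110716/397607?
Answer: -101581845304/180544988953 ≈ -0.56264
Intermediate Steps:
L(-618)/(-454079) + 110716/397607 = (-618)²/(-454079) + 110716/397607 = 381924*(-1/454079) + 110716*(1/397607) = -381924/454079 + 110716/397607 = -101581845304/180544988953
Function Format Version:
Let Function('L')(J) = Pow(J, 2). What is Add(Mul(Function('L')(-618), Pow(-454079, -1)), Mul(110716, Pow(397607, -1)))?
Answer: Rational(-101581845304, 180544988953) ≈ -0.56264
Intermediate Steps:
Add(Mul(Function('L')(-618), Pow(-454079, -1)), Mul(110716, Pow(397607, -1))) = Add(Mul(Pow(-618, 2), Pow(-454079, -1)), Mul(110716, Pow(397607, -1))) = Add(Mul(381924, Rational(-1, 454079)), Mul(110716, Rational(1, 397607))) = Add(Rational(-381924, 454079), Rational(110716, 397607)) = Rational(-101581845304, 180544988953)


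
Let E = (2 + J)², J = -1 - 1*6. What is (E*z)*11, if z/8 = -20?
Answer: -44000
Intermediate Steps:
z = -160 (z = 8*(-20) = -160)
J = -7 (J = -1 - 6 = -7)
E = 25 (E = (2 - 7)² = (-5)² = 25)
(E*z)*11 = (25*(-160))*11 = -4000*11 = -44000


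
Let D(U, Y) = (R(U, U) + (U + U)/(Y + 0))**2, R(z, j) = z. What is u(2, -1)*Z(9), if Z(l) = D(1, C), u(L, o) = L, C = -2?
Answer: 0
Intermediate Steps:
D(U, Y) = (U + 2*U/Y)**2 (D(U, Y) = (U + (U + U)/(Y + 0))**2 = (U + (2*U)/Y)**2 = (U + 2*U/Y)**2)
Z(l) = 0 (Z(l) = 1**2*(2 - 2)**2/(-2)**2 = 1*(1/4)*0**2 = 1*(1/4)*0 = 0)
u(2, -1)*Z(9) = 2*0 = 0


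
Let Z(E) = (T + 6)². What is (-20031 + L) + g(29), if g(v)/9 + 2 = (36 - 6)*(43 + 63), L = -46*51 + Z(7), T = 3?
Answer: 6306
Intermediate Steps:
Z(E) = 81 (Z(E) = (3 + 6)² = 9² = 81)
L = -2265 (L = -46*51 + 81 = -2346 + 81 = -2265)
g(v) = 28602 (g(v) = -18 + 9*((36 - 6)*(43 + 63)) = -18 + 9*(30*106) = -18 + 9*3180 = -18 + 28620 = 28602)
(-20031 + L) + g(29) = (-20031 - 2265) + 28602 = -22296 + 28602 = 6306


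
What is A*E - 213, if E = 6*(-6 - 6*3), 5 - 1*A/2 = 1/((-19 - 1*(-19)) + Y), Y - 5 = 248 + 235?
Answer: -100797/61 ≈ -1652.4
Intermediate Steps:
Y = 488 (Y = 5 + (248 + 235) = 5 + 483 = 488)
A = 2439/244 (A = 10 - 2/((-19 - 1*(-19)) + 488) = 10 - 2/((-19 + 19) + 488) = 10 - 2/(0 + 488) = 10 - 2/488 = 10 - 2*1/488 = 10 - 1/244 = 2439/244 ≈ 9.9959)
E = -144 (E = 6*(-6 - 18) = 6*(-24) = -144)
A*E - 213 = (2439/244)*(-144) - 213 = -87804/61 - 213 = -100797/61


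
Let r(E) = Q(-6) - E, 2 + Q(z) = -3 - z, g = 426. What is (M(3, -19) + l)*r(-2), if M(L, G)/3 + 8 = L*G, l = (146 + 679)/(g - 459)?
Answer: -660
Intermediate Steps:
l = -25 (l = (146 + 679)/(426 - 459) = 825/(-33) = 825*(-1/33) = -25)
Q(z) = -5 - z (Q(z) = -2 + (-3 - z) = -5 - z)
M(L, G) = -24 + 3*G*L (M(L, G) = -24 + 3*(L*G) = -24 + 3*(G*L) = -24 + 3*G*L)
r(E) = 1 - E (r(E) = (-5 - 1*(-6)) - E = (-5 + 6) - E = 1 - E)
(M(3, -19) + l)*r(-2) = ((-24 + 3*(-19)*3) - 25)*(1 - 1*(-2)) = ((-24 - 171) - 25)*(1 + 2) = (-195 - 25)*3 = -220*3 = -660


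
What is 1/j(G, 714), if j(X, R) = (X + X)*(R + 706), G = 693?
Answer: 1/1968120 ≈ 5.0810e-7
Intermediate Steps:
j(X, R) = 2*X*(706 + R) (j(X, R) = (2*X)*(706 + R) = 2*X*(706 + R))
1/j(G, 714) = 1/(2*693*(706 + 714)) = 1/(2*693*1420) = 1/1968120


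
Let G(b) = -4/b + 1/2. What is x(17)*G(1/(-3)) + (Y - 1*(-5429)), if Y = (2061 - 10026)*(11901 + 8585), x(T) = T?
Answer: -326330697/2 ≈ -1.6317e+8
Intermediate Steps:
G(b) = 1/2 - 4/b (G(b) = -4/b + 1*(1/2) = -4/b + 1/2 = 1/2 - 4/b)
Y = -163170990 (Y = -7965*20486 = -163170990)
x(17)*G(1/(-3)) + (Y - 1*(-5429)) = 17*((-8 + 1/(-3))/(2*(1/(-3)))) + (-163170990 - 1*(-5429)) = 17*((-8 - 1/3)/(2*(-1/3))) + (-163170990 + 5429) = 17*((1/2)*(-3)*(-25/3)) - 163165561 = 17*(25/2) - 163165561 = 425/2 - 163165561 = -326330697/2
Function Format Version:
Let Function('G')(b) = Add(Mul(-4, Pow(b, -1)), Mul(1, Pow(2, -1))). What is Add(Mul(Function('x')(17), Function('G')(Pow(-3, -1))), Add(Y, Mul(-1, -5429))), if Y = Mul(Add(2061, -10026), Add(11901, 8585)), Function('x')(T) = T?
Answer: Rational(-326330697, 2) ≈ -1.6317e+8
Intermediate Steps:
Function('G')(b) = Add(Rational(1, 2), Mul(-4, Pow(b, -1))) (Function('G')(b) = Add(Mul(-4, Pow(b, -1)), Mul(1, Rational(1, 2))) = Add(Mul(-4, Pow(b, -1)), Rational(1, 2)) = Add(Rational(1, 2), Mul(-4, Pow(b, -1))))
Y = -163170990 (Y = Mul(-7965, 20486) = -163170990)
Add(Mul(Function('x')(17), Function('G')(Pow(-3, -1))), Add(Y, Mul(-1, -5429))) = Add(Mul(17, Mul(Rational(1, 2), Pow(Pow(-3, -1), -1), Add(-8, Pow(-3, -1)))), Add(-163170990, Mul(-1, -5429))) = Add(Mul(17, Mul(Rational(1, 2), Pow(Rational(-1, 3), -1), Add(-8, Rational(-1, 3)))), Add(-163170990, 5429)) = Add(Mul(17, Mul(Rational(1, 2), -3, Rational(-25, 3))), -163165561) = Add(Mul(17, Rational(25, 2)), -163165561) = Add(Rational(425, 2), -163165561) = Rational(-326330697, 2)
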